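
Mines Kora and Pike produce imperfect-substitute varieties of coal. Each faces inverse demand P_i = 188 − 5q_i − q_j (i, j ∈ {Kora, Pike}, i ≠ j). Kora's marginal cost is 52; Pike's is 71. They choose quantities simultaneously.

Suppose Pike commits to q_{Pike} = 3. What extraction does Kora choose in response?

Mine Kora's profit: π = q_{Kora}(188 − 5q_{Kora} − q_{Pike}) − 52q_{Kora}.
∂π/∂q_{Kora} = 136 − 10q_{Kora} − q_{Pike} = 0 ⇒ q_{Kora} = 13.6 − 0.1q_{Pike}.
At q_{Pike} = 3: q_{Kora} = 13.6 − 0.1·3 = 13.3.

13.3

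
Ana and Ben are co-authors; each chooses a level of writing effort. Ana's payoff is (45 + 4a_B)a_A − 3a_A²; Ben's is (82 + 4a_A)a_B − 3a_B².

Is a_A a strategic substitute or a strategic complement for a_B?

strategic complements

Expanding Ana's payoff: 45a_A + 4a_Ba_A − 3a_A².
∂π/∂a_A = 45 + 4a_B − 6a_A = 0, so a_A = 7.5 + (2/3)a_B.
The best-response slope da_A/da_B = 2/3 > 0: the reaction function is upward-sloping, so the choices are strategic complements.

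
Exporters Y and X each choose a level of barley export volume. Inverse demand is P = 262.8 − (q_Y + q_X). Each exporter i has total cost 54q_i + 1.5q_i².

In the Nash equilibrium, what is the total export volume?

Exporter Y's profit: π = q_Y(262.8 − (q_Y + q_X)) − 54q_Y − 1.5q_Y².
∂π/∂q_Y = 208.8 − 5q_Y − q_X = 0, so q_Y = 41.76 − 0.2q_X.
The game is symmetric, so in equilibrium q_X = q_Y: the reaction function gives 1.2q_Y = 41.76, hence q_Y = 34.8.
Total export volume: 34.8 + 34.8 = 69.6.

69.6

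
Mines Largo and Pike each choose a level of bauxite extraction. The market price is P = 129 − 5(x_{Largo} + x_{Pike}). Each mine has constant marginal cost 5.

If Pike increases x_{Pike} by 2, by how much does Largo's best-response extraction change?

-1

Mine Largo's profit: π = x_{Largo}(129 − 5(x_{Largo} + x_{Pike})) − 5x_{Largo}.
∂π/∂x_{Largo} = 124 − 10x_{Largo} − 5x_{Pike} = 0, so x_{Largo} = 12.4 − 0.5x_{Pike}.
The reaction-function slope is −0.5, so a 2-unit rise in x_{Pike} moves x_{Largo} by −0.5 × 2 = −1. Largo's best response falls — the actions are strategic substitutes.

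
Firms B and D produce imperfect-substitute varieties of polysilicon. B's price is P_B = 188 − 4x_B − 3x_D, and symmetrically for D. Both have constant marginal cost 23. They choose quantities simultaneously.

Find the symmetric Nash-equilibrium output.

Firm B's profit: π = x_B(188 − 4x_B − 3x_D) − 23x_B.
∂π/∂x_B = 165 − 8x_B − 3x_D = 0 ⇒ x_B = 20.625 − 0.375x_D.
Setting x_B = x_D in the reaction function: x_B = 20.625 − 0.375x_B, so x_B = 20.625 / 1.375 = 15.

15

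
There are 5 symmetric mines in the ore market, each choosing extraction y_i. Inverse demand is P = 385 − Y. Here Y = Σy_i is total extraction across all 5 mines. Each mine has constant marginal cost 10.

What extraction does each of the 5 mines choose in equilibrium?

62.5

A representative mine's profit is π_i = y_i(385 − Y) − 10y_i, with Y = y_i + Σ_{j≠i} y_j.
First-order condition: 375 − 2y_i − Σ_{j≠i} y_j = 0.
In a symmetric equilibrium every mine chooses the same y, so Σ_{j≠i} y_j = 4y. The condition becomes 375 − 6y = 0, giving y = 375/6 = 62.5.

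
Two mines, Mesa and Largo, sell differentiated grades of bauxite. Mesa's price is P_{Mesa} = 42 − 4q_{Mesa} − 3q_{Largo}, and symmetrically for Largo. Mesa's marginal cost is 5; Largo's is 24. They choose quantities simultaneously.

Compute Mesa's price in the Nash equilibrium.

Mine Mesa's profit: π = q_{Mesa}(42 − 4q_{Mesa} − 3q_{Largo}) − 5q_{Mesa}.
∂π/∂q_{Mesa} = 37 − 8q_{Mesa} − 3q_{Largo} = 0 ⇒ q_{Mesa} = 4.625 − 0.375q_{Largo}.
Similarly q_{Largo} = 2.25 − 0.375q_{Mesa}.
Substituting the second reaction function into the first: q_{Mesa} = 4.625 − 0.375(2.25 − 0.375q_{Mesa}), which gives (55/64)q_{Mesa} = 121/32 ⇒ q_{Mesa} = 4.4.
Then q_{Largo} = 2.25 − 0.375·4.4 = 0.6.
P_{Mesa} = 42 − 4·4.4 − 3·0.6 = 22.6.

22.6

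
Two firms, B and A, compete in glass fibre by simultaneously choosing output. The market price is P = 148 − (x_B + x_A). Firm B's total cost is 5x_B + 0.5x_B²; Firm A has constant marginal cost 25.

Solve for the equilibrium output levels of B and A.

32.6, 45.2

Firm B's profit: π = x_B(148 − (x_B + x_A)) − 5x_B − 0.5x_B².
∂π/∂x_B = 143 − 3x_B − x_A = 0, so x_B = 143/3 − (1/3)x_A.
For A: ∂π/∂x_A = 123 − 2x_A − x_B = 0 ⇒ x_A = 61.5 − 0.5x_B.
Substituting the second reaction function into the first: x_B = 143/3 − (1/3)(61.5 − 0.5x_B), which gives (5/6)x_B = 163/6 ⇒ x_B = 32.6.
Then x_A = 61.5 − 0.5·32.6 = 45.2.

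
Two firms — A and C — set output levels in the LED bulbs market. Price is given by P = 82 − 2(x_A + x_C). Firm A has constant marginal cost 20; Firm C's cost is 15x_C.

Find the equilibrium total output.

21.5

Firm A's profit: π = x_A(82 − 2(x_A + x_C)) − 20x_A.
∂π/∂x_A = 62 − 4x_A − 2x_C = 0, so x_A = 15.5 − 0.5x_C.
By the same steps for C: x_C = 16.75 − 0.5x_A.
Plugging x_C into A's best response: x_A = 15.5 − 0.5(16.75 − 0.5x_A) ⇒ 0.75x_A = 7.125, so x_A = 9.5.
Then x_C = 16.75 − 0.5·9.5 = 12.
Total output: 9.5 + 12 = 21.5.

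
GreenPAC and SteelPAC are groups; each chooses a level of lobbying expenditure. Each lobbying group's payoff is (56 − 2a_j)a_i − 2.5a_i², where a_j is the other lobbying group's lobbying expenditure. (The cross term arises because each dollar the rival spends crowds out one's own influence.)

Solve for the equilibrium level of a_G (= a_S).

8

GreenPAC's payoff is (56 − 2a_S)a_G − 2.5a_G².
∂π/∂a_G = 56 − 2a_S − 5a_G = 0, so a_G = 11.2 − 0.4a_S.
The game is symmetric, so in equilibrium a_S = a_G: the reaction function gives 1.4a_G = 11.2, hence a_G = 8.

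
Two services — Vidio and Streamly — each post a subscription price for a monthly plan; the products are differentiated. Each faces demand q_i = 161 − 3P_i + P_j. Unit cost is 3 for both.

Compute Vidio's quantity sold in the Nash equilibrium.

Vidio's profit: π = (P_{Vidio} − 3)(161 − 3P_{Vidio} + P_{Streamly}).
∂π/∂P_{Vidio} = 170 − 6P_{Vidio} + P_{Streamly} = 0 ⇒ P_{Vidio} = 85/3 + (1/6)P_{Streamly}.
Setting P_{Vidio} = P_{Streamly} in the reaction function: P_{Vidio} = 85/3 + (1/6)P_{Vidio}, so P_{Vidio} = (85/3) / (5/6) = 34.
q_{Vidio} = 161 − 3·34 + 34 = 93.

93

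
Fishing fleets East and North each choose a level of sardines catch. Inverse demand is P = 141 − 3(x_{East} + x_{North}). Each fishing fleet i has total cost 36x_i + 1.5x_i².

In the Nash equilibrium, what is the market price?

Fishing fleet East's profit: π = x_{East}(141 − 3(x_{East} + x_{North})) − 36x_{East} − 1.5x_{East}².
∂π/∂x_{East} = 105 − 9x_{East} − 3x_{North} = 0, so x_{East} = 35/3 − (1/3)x_{North}.
The game is symmetric, so in equilibrium x_{North} = x_{East}: the reaction function gives (4/3)x_{East} = 35/3, hence x_{East} = 8.75.
Equilibrium price: P = 141 − 3·17.5 = 88.5.

88.5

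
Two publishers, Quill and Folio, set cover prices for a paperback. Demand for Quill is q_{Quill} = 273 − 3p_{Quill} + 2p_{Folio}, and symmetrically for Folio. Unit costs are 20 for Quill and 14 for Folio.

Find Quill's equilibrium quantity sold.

Quill's profit: π = (p_{Quill} − 20)(273 − 3p_{Quill} + 2p_{Folio}).
∂π/∂p_{Quill} = 333 − 6p_{Quill} + 2p_{Folio} = 0 ⇒ p_{Quill} = 55.5 + (1/3)p_{Folio}.
Similarly p_{Folio} = 52.5 + (1/3)p_{Quill}.
Solving the two reaction functions simultaneously: (1 − (1/3)(1/3))p_{Quill} = 55.5 + (1/3)·52.5, so (8/9)p_{Quill} = 73 and p_{Quill} = 82.125.
Then p_{Folio} = 52.5 + (1/3)·82.125 = 79.875.
q_{Quill} = 273 − 3·82.125 + 2·79.875 = 186.375.

186.375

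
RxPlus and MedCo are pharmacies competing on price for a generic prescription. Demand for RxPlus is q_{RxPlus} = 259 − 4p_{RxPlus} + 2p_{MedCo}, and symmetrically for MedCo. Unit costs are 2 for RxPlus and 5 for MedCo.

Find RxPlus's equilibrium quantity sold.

RxPlus's profit: π = (p_{RxPlus} − 2)(259 − 4p_{RxPlus} + 2p_{MedCo}).
∂π/∂p_{RxPlus} = 267 − 8p_{RxPlus} + 2p_{MedCo} = 0 ⇒ p_{RxPlus} = 33.375 + 0.25p_{MedCo}.
Similarly p_{MedCo} = 34.875 + 0.25p_{RxPlus}.
Solving the two reaction functions simultaneously: (1 − (0.25)(0.25))p_{RxPlus} = 33.375 + 0.25·34.875, so 0.9375p_{RxPlus} = 1347/32 and p_{RxPlus} = 44.9.
Then p_{MedCo} = 34.875 + 0.25·44.9 = 46.1.
q_{RxPlus} = 259 − 4·44.9 + 2·46.1 = 171.6.

171.6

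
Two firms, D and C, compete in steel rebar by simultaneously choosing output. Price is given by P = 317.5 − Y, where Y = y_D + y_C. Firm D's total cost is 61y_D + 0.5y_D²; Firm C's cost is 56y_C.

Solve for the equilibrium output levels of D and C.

Firm D's profit: π = y_D(317.5 − (y_D + y_C)) − 61y_D − 0.5y_D².
∂π/∂y_D = 256.5 − 3y_D − y_C = 0, so y_D = 85.5 − (1/3)y_C.
For C: ∂π/∂y_C = 261.5 − 2y_C − y_D = 0 ⇒ y_C = 130.75 − 0.5y_D.
Solving the two reaction functions simultaneously: (1 − (−1/3)(−0.5))y_D = 85.5 − (1/3)·130.75, so (5/6)y_D = 503/12 and y_D = 50.3.
Then y_C = 130.75 − 0.5·50.3 = 105.6.

50.3, 105.6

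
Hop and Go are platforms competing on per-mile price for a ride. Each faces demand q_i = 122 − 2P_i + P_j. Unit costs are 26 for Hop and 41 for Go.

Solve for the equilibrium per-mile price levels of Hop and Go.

Hop's profit: π = (P_{Hop} − 26)(122 − 2P_{Hop} + P_{Go}).
∂π/∂P_{Hop} = 174 − 4P_{Hop} + P_{Go} = 0 ⇒ P_{Hop} = 43.5 + 0.25P_{Go}.
Similarly P_{Go} = 51 + 0.25P_{Hop}.
Plugging P_{Go} into Hop's best response: P_{Hop} = 43.5 + 0.25(51 + 0.25P_{Hop}) ⇒ 0.9375P_{Hop} = 56.25, so P_{Hop} = 60.
Then P_{Go} = 51 + 0.25·60 = 66.

60, 66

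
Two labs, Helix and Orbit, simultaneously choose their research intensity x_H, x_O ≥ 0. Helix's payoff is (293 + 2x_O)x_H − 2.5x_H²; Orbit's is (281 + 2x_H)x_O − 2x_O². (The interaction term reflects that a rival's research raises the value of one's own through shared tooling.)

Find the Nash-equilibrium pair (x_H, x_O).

108.375, 124.4375

Expanding Helix's payoff: 293x_H + 2x_Ox_H − 2.5x_H².
∂π/∂x_H = 293 + 2x_O − 5x_H = 0, so x_H = 58.6 + 0.4x_O.
Likewise for Orbit: x_O = 70.25 + 0.5x_H.
Plugging x_O into Helix's best response: x_H = 58.6 + 0.4(70.25 + 0.5x_H) ⇒ 0.8x_H = 86.7, so x_H = 108.375.
Then x_O = 70.25 + 0.5·108.375 = 124.4375.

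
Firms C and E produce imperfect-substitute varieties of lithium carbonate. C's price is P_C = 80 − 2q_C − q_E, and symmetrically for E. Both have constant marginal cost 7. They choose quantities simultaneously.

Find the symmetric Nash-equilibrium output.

14.6

Firm C's profit: π = q_C(80 − 2q_C − q_E) − 7q_C.
∂π/∂q_C = 73 − 4q_C − q_E = 0 ⇒ q_C = 18.25 − 0.25q_E.
Setting q_C = q_E in the reaction function: q_C = 18.25 − 0.25q_C, so q_C = 18.25 / 1.25 = 14.6.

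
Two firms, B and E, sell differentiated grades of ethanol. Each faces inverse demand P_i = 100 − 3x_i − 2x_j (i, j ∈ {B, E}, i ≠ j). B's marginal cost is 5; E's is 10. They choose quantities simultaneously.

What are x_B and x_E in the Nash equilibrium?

Firm B's profit: π = x_B(100 − 3x_B − 2x_E) − 5x_B.
∂π/∂x_B = 95 − 6x_B − 2x_E = 0 ⇒ x_B = 95/6 − (1/3)x_E.
Similarly x_E = 15 − (1/3)x_B.
Plugging x_E into B's best response: x_B = 95/6 − (1/3)(15 − (1/3)x_B) ⇒ (8/9)x_B = 65/6, so x_B = 12.1875.
Then x_E = 15 − (1/3)·12.1875 = 10.9375.

12.1875, 10.9375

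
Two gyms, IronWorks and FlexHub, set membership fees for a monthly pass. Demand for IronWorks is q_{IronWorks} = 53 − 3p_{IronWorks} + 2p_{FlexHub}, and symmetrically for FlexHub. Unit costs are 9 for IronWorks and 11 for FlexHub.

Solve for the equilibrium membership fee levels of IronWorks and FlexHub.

IronWorks's profit: π = (p_{IronWorks} − 9)(53 − 3p_{IronWorks} + 2p_{FlexHub}).
∂π/∂p_{IronWorks} = 80 − 6p_{IronWorks} + 2p_{FlexHub} = 0 ⇒ p_{IronWorks} = 40/3 + (1/3)p_{FlexHub}.
Similarly p_{FlexHub} = 43/3 + (1/3)p_{IronWorks}.
Solving the two reaction functions simultaneously: (1 − (1/3)(1/3))p_{IronWorks} = 40/3 + (1/3)·(43/3), so (8/9)p_{IronWorks} = 163/9 and p_{IronWorks} = 20.375.
Then p_{FlexHub} = 43/3 + (1/3)·20.375 = 21.125.

20.375, 21.125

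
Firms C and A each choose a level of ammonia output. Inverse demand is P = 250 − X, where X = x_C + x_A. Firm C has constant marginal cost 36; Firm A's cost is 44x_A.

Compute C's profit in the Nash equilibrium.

Firm C's profit: π = x_C(250 − (x_C + x_A)) − 36x_C.
∂π/∂x_C = 214 − 2x_C − x_A = 0, so x_C = 107 − 0.5x_A.
By the same steps for A: x_A = 103 − 0.5x_C.
Substituting the second reaction function into the first: x_C = 107 − 0.5(103 − 0.5x_C), which gives 0.75x_C = 55.5 ⇒ x_C = 74.
Then x_A = 103 − 0.5·74 = 66.
Price P = 250 − 140 = 110.
C's profit: (110 − 36)·74 = 5476.

5476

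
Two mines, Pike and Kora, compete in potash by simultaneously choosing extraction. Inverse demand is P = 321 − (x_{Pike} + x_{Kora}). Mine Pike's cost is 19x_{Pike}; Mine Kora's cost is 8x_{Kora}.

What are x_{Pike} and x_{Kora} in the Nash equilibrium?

97, 108

Mine Pike's profit: π = x_{Pike}(321 − (x_{Pike} + x_{Kora})) − 19x_{Pike}.
∂π/∂x_{Pike} = 302 − 2x_{Pike} − x_{Kora} = 0, so x_{Pike} = 151 − 0.5x_{Kora}.
By the same steps for Kora: x_{Kora} = 156.5 − 0.5x_{Pike}.
Substituting the second reaction function into the first: x_{Pike} = 151 − 0.5(156.5 − 0.5x_{Pike}), which gives 0.75x_{Pike} = 72.75 ⇒ x_{Pike} = 97.
Then x_{Kora} = 156.5 − 0.5·97 = 108.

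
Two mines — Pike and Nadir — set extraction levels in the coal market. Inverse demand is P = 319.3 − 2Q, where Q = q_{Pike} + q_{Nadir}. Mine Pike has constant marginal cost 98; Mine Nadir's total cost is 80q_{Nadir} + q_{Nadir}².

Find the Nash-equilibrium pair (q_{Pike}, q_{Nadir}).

42.46, 25.73

Mine Pike's profit: π = q_{Pike}(319.3 − 2(q_{Pike} + q_{Nadir})) − 98q_{Pike}.
∂π/∂q_{Pike} = 221.3 − 4q_{Pike} − 2q_{Nadir} = 0, so q_{Pike} = 55.325 − 0.5q_{Nadir}.
For Nadir: ∂π/∂q_{Nadir} = 239.3 − 6q_{Nadir} − 2q_{Pike} = 0 ⇒ q_{Nadir} = 2393/60 − (1/3)q_{Pike}.
Plugging q_{Nadir} into Pike's best response: q_{Pike} = 55.325 − 0.5(2393/60 − (1/3)q_{Pike}) ⇒ (5/6)q_{Pike} = 2123/60, so q_{Pike} = 42.46.
Then q_{Nadir} = 2393/60 − (1/3)·42.46 = 25.73.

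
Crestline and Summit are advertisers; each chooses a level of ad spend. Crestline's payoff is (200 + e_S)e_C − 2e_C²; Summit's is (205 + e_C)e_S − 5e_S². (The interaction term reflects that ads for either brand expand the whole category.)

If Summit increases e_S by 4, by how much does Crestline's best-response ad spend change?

1

Expanding Crestline's payoff: 200e_C + e_Se_C − 2e_C².
∂π/∂e_C = 200 + e_S − 4e_C = 0, so e_C = 50 + 0.25e_S.
The reaction-function slope is 0.25, so a 4-unit rise in e_S moves e_C by 0.25 × 4 = 1. Crestline's best response rises — the actions are strategic complements.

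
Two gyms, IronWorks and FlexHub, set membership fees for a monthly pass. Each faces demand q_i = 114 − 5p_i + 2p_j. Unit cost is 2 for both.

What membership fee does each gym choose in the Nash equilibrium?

15.5

IronWorks's profit: π = (p_{IronWorks} − 2)(114 − 5p_{IronWorks} + 2p_{FlexHub}).
∂π/∂p_{IronWorks} = 124 − 10p_{IronWorks} + 2p_{FlexHub} = 0 ⇒ p_{IronWorks} = 12.4 + 0.2p_{FlexHub}.
By symmetry p_{FlexHub} = p_{IronWorks}; substituting into the reaction function, 0.8p_{IronWorks} = 12.4 and p_{IronWorks} = 15.5.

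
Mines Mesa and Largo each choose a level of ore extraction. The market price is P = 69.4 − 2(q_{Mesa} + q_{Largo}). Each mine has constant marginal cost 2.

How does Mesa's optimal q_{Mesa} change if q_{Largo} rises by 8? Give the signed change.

-4

Mine Mesa's profit: π = q_{Mesa}(69.4 − 2(q_{Mesa} + q_{Largo})) − 2q_{Mesa}.
∂π/∂q_{Mesa} = 67.4 − 4q_{Mesa} − 2q_{Largo} = 0, so q_{Mesa} = 16.85 − 0.5q_{Largo}.
The reaction-function slope is −0.5, so an 8-unit rise in q_{Largo} moves q_{Mesa} by −0.5 × 8 = −4. Mesa's best response falls — the actions are strategic substitutes.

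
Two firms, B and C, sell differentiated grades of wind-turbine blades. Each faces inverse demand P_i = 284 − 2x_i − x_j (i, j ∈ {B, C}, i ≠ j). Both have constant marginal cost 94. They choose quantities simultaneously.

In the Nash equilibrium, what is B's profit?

2888

Firm B's profit: π = x_B(284 − 2x_B − x_C) − 94x_B.
∂π/∂x_B = 190 − 4x_B − x_C = 0 ⇒ x_B = 47.5 − 0.25x_C.
By symmetry x_C = x_B; substituting into the reaction function, 1.25x_B = 47.5 and x_B = 38.
P_B = 284 − 2·38 − 38 = 170.
Profit = (170 − 94)·38 = 2888.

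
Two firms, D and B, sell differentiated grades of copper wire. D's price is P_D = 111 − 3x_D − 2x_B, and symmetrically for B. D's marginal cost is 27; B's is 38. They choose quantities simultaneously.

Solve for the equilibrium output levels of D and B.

Firm D's profit: π = x_D(111 − 3x_D − 2x_B) − 27x_D.
∂π/∂x_D = 84 − 6x_D − 2x_B = 0 ⇒ x_D = 14 − (1/3)x_B.
Similarly x_B = 73/6 − (1/3)x_D.
Plugging x_B into D's best response: x_D = 14 − (1/3)(73/6 − (1/3)x_D) ⇒ (8/9)x_D = 179/18, so x_D = 11.1875.
Then x_B = 73/6 − (1/3)·11.1875 = 8.4375.

11.1875, 8.4375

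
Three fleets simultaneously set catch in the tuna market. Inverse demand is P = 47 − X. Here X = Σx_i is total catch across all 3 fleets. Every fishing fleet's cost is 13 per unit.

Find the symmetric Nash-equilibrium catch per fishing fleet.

A representative fishing fleet's profit is π_i = x_i(47 − X) − 13x_i, with X = x_i + Σ_{j≠i} x_j.
First-order condition: 34 − 2x_i − Σ_{j≠i} x_j = 0.
With identical fishing fleets, set every x_j = x: then 34 − 2x − 2x = 0, i.e. x = 34/4 = 8.5.

8.5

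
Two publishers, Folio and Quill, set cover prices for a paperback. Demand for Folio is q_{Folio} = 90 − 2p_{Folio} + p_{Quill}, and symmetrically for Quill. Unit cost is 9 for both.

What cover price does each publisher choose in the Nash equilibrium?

Folio's profit: π = (p_{Folio} − 9)(90 − 2p_{Folio} + p_{Quill}).
∂π/∂p_{Folio} = 108 − 4p_{Folio} + p_{Quill} = 0 ⇒ p_{Folio} = 27 + 0.25p_{Quill}.
Setting p_{Folio} = p_{Quill} in the reaction function: p_{Folio} = 27 + 0.25p_{Folio}, so p_{Folio} = 27 / 0.75 = 36.

36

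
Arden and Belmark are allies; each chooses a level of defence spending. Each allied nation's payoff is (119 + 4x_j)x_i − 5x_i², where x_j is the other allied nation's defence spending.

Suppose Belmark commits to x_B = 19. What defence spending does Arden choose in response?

Arden's payoff is (119 + 4x_B)x_A − 5x_A².
∂π/∂x_A = 119 + 4x_B − 10x_A = 0, so x_A = 11.9 + 0.4x_B.
At x_B = 19: x_A = 11.9 + 0.4·19 = 19.5.

19.5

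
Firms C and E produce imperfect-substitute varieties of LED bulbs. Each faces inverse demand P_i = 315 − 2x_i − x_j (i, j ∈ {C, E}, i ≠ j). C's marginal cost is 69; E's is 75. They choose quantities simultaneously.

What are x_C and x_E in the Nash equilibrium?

49.6, 47.6

Firm C's profit: π = x_C(315 − 2x_C − x_E) − 69x_C.
∂π/∂x_C = 246 − 4x_C − x_E = 0 ⇒ x_C = 61.5 − 0.25x_E.
Similarly x_E = 60 − 0.25x_C.
Plugging x_E into C's best response: x_C = 61.5 − 0.25(60 − 0.25x_C) ⇒ 0.9375x_C = 46.5, so x_C = 49.6.
Then x_E = 60 − 0.25·49.6 = 47.6.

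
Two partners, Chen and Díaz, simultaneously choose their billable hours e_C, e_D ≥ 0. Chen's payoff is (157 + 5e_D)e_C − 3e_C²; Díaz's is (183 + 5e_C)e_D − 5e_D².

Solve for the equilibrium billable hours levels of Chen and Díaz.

71, 53.8

Expanding Chen's payoff: 157e_C + 5e_De_C − 3e_C².
∂π/∂e_C = 157 + 5e_D − 6e_C = 0, so e_C = 157/6 + (5/6)e_D.
Likewise for Díaz: e_D = 18.3 + 0.5e_C.
Plugging e_D into Chen's best response: e_C = 157/6 + (5/6)(18.3 + 0.5e_C) ⇒ (7/12)e_C = 497/12, so e_C = 71.
Then e_D = 18.3 + 0.5·71 = 53.8.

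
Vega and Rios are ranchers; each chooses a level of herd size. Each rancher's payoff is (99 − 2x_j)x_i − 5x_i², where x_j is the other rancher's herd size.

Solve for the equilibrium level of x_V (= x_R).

8.25

Vega's payoff is (99 − 2x_R)x_V − 5x_V².
∂π/∂x_V = 99 − 2x_R − 10x_V = 0, so x_V = 9.9 − 0.2x_R.
The game is symmetric, so in equilibrium x_R = x_V: the reaction function gives 1.2x_V = 9.9, hence x_V = 8.25.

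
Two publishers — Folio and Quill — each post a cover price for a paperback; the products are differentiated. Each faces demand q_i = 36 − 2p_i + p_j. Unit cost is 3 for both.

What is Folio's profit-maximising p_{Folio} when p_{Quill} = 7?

12.25

Folio's profit: π = (p_{Folio} − 3)(36 − 2p_{Folio} + p_{Quill}).
∂π/∂p_{Folio} = 42 − 4p_{Folio} + p_{Quill} = 0 ⇒ p_{Folio} = 10.5 + 0.25p_{Quill}.
At p_{Quill} = 7: p_{Folio} = 10.5 + 0.25·7 = 12.25.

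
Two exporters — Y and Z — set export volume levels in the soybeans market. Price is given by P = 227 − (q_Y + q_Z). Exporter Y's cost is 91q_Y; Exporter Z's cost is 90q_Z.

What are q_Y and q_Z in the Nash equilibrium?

45, 46

Exporter Y's profit: π = q_Y(227 − (q_Y + q_Z)) − 91q_Y.
∂π/∂q_Y = 136 − 2q_Y − q_Z = 0, so q_Y = 68 − 0.5q_Z.
By the same steps for Z: q_Z = 68.5 − 0.5q_Y.
Solving the two reaction functions simultaneously: (1 − (−0.5)(−0.5))q_Y = 68 − 0.5·68.5, so 0.75q_Y = 33.75 and q_Y = 45.
Then q_Z = 68.5 − 0.5·45 = 46.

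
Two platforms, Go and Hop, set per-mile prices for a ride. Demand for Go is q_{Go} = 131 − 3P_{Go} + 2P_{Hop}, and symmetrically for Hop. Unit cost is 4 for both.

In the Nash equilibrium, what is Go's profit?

3024.1875

Go's profit: π = (P_{Go} − 4)(131 − 3P_{Go} + 2P_{Hop}).
∂π/∂P_{Go} = 143 − 6P_{Go} + 2P_{Hop} = 0 ⇒ P_{Go} = 143/6 + (1/3)P_{Hop}.
By symmetry P_{Hop} = P_{Go}; substituting into the reaction function, (2/3)P_{Go} = 143/6 and P_{Go} = 35.75.
q_{Go} = 131 − 3·35.75 + 2·35.75 = 95.25.
Profit = (35.75 − 4)·95.25 = 3024.1875.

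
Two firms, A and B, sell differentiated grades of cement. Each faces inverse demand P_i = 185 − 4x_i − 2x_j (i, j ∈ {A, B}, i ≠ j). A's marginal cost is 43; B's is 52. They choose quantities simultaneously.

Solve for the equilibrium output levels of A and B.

Firm A's profit: π = x_A(185 − 4x_A − 2x_B) − 43x_A.
∂π/∂x_A = 142 − 8x_A − 2x_B = 0 ⇒ x_A = 17.75 − 0.25x_B.
Similarly x_B = 16.625 − 0.25x_A.
Solving the two reaction functions simultaneously: (1 − (−0.25)(−0.25))x_A = 17.75 − 0.25·16.625, so 0.9375x_A = 435/32 and x_A = 14.5.
Then x_B = 16.625 − 0.25·14.5 = 13.

14.5, 13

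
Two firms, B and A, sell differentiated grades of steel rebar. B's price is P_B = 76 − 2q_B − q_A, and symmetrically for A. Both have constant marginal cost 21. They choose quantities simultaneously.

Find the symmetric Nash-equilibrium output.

Firm B's profit: π = q_B(76 − 2q_B − q_A) − 21q_B.
∂π/∂q_B = 55 − 4q_B − q_A = 0 ⇒ q_B = 13.75 − 0.25q_A.
The game is symmetric, so in equilibrium q_A = q_B: the reaction function gives 1.25q_B = 13.75, hence q_B = 11.

11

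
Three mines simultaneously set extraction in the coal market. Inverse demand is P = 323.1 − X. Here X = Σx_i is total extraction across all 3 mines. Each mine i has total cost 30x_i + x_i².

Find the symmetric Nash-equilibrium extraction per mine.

48.85

A representative mine's profit is π_i = x_i(323.1 − X) − 30x_i − x_i², with X = x_i + Σ_{j≠i} x_j.
First-order condition: 293.1 − 4x_i − Σ_{j≠i} x_j = 0.
Imposing symmetry (x_j = x for all j) turns Σ_{j≠i} x_j into 2x, so 293.1 = 6x and x = 48.85.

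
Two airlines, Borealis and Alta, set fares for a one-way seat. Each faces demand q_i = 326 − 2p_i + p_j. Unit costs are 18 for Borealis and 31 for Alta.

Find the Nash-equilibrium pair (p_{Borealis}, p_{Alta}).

Borealis's profit: π = (p_{Borealis} − 18)(326 − 2p_{Borealis} + p_{Alta}).
∂π/∂p_{Borealis} = 362 − 4p_{Borealis} + p_{Alta} = 0 ⇒ p_{Borealis} = 90.5 + 0.25p_{Alta}.
Similarly p_{Alta} = 97 + 0.25p_{Borealis}.
Solving the two reaction functions simultaneously: (1 − (0.25)(0.25))p_{Borealis} = 90.5 + 0.25·97, so 0.9375p_{Borealis} = 114.75 and p_{Borealis} = 122.4.
Then p_{Alta} = 97 + 0.25·122.4 = 127.6.

122.4, 127.6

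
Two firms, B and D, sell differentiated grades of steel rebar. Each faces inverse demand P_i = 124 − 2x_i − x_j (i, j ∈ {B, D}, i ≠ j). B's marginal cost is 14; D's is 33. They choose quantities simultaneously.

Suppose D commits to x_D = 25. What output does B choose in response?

Firm B's profit: π = x_B(124 − 2x_B − x_D) − 14x_B.
∂π/∂x_B = 110 − 4x_B − x_D = 0 ⇒ x_B = 27.5 − 0.25x_D.
At x_D = 25: x_B = 27.5 − 0.25·25 = 21.25.

21.25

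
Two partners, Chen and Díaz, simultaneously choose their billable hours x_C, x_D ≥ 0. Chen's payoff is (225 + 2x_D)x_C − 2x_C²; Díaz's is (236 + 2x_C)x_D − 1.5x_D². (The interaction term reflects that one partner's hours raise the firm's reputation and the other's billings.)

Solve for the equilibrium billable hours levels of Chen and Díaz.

143.375, 174.25

Expanding Chen's payoff: 225x_C + 2x_Dx_C − 2x_C².
∂π/∂x_C = 225 + 2x_D − 4x_C = 0, so x_C = 56.25 + 0.5x_D.
Likewise for Díaz: x_D = 236/3 + (2/3)x_C.
Plugging x_D into Chen's best response: x_C = 56.25 + 0.5(236/3 + (2/3)x_C) ⇒ (2/3)x_C = 1147/12, so x_C = 143.375.
Then x_D = 236/3 + (2/3)·143.375 = 174.25.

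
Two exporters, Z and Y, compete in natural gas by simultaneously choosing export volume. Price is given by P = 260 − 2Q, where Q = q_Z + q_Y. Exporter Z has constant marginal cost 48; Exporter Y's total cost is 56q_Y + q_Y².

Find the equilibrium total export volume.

62.8

Exporter Z's profit: π = q_Z(260 − 2(q_Z + q_Y)) − 48q_Z.
∂π/∂q_Z = 212 − 4q_Z − 2q_Y = 0, so q_Z = 53 − 0.5q_Y.
For Y: ∂π/∂q_Y = 204 − 6q_Y − 2q_Z = 0 ⇒ q_Y = 34 − (1/3)q_Z.
Solving the two reaction functions simultaneously: (1 − (−0.5)(−1/3))q_Z = 53 − 0.5·34, so (5/6)q_Z = 36 and q_Z = 43.2.
Then q_Y = 34 − (1/3)·43.2 = 19.6.
Total export volume: 43.2 + 19.6 = 62.8.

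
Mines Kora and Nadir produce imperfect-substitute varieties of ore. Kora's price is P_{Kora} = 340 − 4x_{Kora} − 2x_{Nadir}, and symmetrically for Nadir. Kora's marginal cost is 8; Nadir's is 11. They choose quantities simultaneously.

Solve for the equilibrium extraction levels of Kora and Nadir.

33.3, 32.8

Mine Kora's profit: π = x_{Kora}(340 − 4x_{Kora} − 2x_{Nadir}) − 8x_{Kora}.
∂π/∂x_{Kora} = 332 − 8x_{Kora} − 2x_{Nadir} = 0 ⇒ x_{Kora} = 41.5 − 0.25x_{Nadir}.
Similarly x_{Nadir} = 41.125 − 0.25x_{Kora}.
Solving the two reaction functions simultaneously: (1 − (−0.25)(−0.25))x_{Kora} = 41.5 − 0.25·41.125, so 0.9375x_{Kora} = 999/32 and x_{Kora} = 33.3.
Then x_{Nadir} = 41.125 − 0.25·33.3 = 32.8.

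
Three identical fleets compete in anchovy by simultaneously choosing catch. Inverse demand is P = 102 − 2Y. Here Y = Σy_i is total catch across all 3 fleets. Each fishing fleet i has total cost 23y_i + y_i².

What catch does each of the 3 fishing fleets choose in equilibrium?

A representative fishing fleet's profit is π_i = y_i(102 − 2Y) − 23y_i − y_i², with Y = y_i + Σ_{j≠i} y_j.
First-order condition: 79 − 6y_i − 2Σ_{j≠i} y_j = 0.
With identical fishing fleets, set every y_j = y: then 79 − 6y − 4y = 0, i.e. y = 79/10 = 7.9.

7.9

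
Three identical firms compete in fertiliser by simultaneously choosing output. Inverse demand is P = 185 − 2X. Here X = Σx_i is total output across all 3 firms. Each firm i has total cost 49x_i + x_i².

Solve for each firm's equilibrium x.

A representative firm's profit is π_i = x_i(185 − 2X) − 49x_i − x_i², with X = x_i + Σ_{j≠i} x_j.
First-order condition: 136 − 6x_i − 2Σ_{j≠i} x_j = 0.
Imposing symmetry (x_j = x for all j) turns Σ_{j≠i} x_j into 2x, so 136 = 10x and x = 13.6.

13.6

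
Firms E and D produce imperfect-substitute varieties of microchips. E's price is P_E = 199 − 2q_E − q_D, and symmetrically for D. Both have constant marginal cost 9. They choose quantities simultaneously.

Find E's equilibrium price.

Firm E's profit: π = q_E(199 − 2q_E − q_D) − 9q_E.
∂π/∂q_E = 190 − 4q_E − q_D = 0 ⇒ q_E = 47.5 − 0.25q_D.
Setting q_E = q_D in the reaction function: q_E = 47.5 − 0.25q_E, so q_E = 47.5 / 1.25 = 38.
P_E = 199 − 2·38 − 38 = 85.

85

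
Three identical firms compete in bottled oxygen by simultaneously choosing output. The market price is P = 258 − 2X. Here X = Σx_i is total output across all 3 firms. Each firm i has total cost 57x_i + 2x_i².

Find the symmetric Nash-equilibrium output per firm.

16.75

A representative firm's profit is π_i = x_i(258 − 2X) − 57x_i − 2x_i², with X = x_i + Σ_{j≠i} x_j.
First-order condition: 201 − 8x_i − 2Σ_{j≠i} x_j = 0.
Imposing symmetry (x_j = x for all j) turns Σ_{j≠i} x_j into 2x, so 201 = 12x and x = 16.75.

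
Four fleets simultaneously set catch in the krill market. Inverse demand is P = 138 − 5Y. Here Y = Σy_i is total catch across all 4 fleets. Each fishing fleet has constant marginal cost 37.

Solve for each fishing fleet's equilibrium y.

4.04

A representative fishing fleet's profit is π_i = y_i(138 − 5Y) − 37y_i, with Y = y_i + Σ_{j≠i} y_j.
First-order condition: 101 − 10y_i − 5Σ_{j≠i} y_j = 0.
With identical fishing fleets, set every y_j = y: then 101 − 10y − 15y = 0, i.e. y = 101/25 = 4.04.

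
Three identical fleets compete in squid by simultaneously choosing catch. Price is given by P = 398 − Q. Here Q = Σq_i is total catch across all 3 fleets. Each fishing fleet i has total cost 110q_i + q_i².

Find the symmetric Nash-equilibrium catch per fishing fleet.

A representative fishing fleet's profit is π_i = q_i(398 − Q) − 110q_i − q_i², with Q = q_i + Σ_{j≠i} q_j.
First-order condition: 288 − 4q_i − Σ_{j≠i} q_j = 0.
In a symmetric equilibrium every fishing fleet chooses the same q, so Σ_{j≠i} q_j = 2q. The condition becomes 288 − 6q = 0, giving q = 288/6 = 48.

48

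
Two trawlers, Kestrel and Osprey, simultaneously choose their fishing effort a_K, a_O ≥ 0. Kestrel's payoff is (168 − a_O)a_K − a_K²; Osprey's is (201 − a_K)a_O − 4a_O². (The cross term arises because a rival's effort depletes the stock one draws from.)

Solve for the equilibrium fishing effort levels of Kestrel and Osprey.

Expanding Kestrel's payoff: 168a_K − a_Oa_K − a_K².
∂π/∂a_K = 168 − a_O − 2a_K = 0, so a_K = 84 − 0.5a_O.
Likewise for Osprey: a_O = 25.125 − 0.125a_K.
Substituting the second reaction function into the first: a_K = 84 − 0.5(25.125 − 0.125a_K), which gives 0.9375a_K = 71.4375 ⇒ a_K = 76.2.
Then a_O = 25.125 − 0.125·76.2 = 15.6.

76.2, 15.6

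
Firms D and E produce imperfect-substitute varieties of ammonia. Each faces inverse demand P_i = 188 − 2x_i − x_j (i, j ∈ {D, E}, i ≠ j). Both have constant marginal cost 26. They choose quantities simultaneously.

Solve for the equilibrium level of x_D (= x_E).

32.4

Firm D's profit: π = x_D(188 − 2x_D − x_E) − 26x_D.
∂π/∂x_D = 162 − 4x_D − x_E = 0 ⇒ x_D = 40.5 − 0.25x_E.
Setting x_D = x_E in the reaction function: x_D = 40.5 − 0.25x_D, so x_D = 40.5 / 1.25 = 32.4.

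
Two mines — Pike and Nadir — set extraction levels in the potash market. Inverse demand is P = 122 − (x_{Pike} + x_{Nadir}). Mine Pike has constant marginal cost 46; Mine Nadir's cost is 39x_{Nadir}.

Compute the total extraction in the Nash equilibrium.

Mine Pike's profit: π = x_{Pike}(122 − (x_{Pike} + x_{Nadir})) − 46x_{Pike}.
∂π/∂x_{Pike} = 76 − 2x_{Pike} − x_{Nadir} = 0, so x_{Pike} = 38 − 0.5x_{Nadir}.
By the same steps for Nadir: x_{Nadir} = 41.5 − 0.5x_{Pike}.
Substituting the second reaction function into the first: x_{Pike} = 38 − 0.5(41.5 − 0.5x_{Pike}), which gives 0.75x_{Pike} = 17.25 ⇒ x_{Pike} = 23.
Then x_{Nadir} = 41.5 − 0.5·23 = 30.
Total extraction: 23 + 30 = 53.

53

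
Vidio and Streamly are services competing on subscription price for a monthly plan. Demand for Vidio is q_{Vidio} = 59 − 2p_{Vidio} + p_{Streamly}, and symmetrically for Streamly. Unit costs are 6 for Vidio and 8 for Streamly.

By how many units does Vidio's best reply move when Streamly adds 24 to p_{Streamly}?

6

Vidio's profit: π = (p_{Vidio} − 6)(59 − 2p_{Vidio} + p_{Streamly}).
∂π/∂p_{Vidio} = 71 − 4p_{Vidio} + p_{Streamly} = 0 ⇒ p_{Vidio} = 17.75 + 0.25p_{Streamly}.
The reaction-function slope is 0.25, so a 24-unit rise in p_{Streamly} moves p_{Vidio} by 0.25 × 24 = 6. Vidio's best response rises — the actions are strategic complements.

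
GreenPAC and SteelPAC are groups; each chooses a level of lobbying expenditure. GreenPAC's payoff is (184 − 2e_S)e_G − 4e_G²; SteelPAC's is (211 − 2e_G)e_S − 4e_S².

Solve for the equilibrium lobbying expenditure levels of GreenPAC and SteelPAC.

17.5, 22

Expanding GreenPAC's payoff: 184e_G − 2e_Se_G − 4e_G².
∂π/∂e_G = 184 − 2e_S − 8e_G = 0, so e_G = 23 − 0.25e_S.
Likewise for SteelPAC: e_S = 26.375 − 0.25e_G.
Solving the two reaction functions simultaneously: (1 − (−0.25)(−0.25))e_G = 23 − 0.25·26.375, so 0.9375e_G = 525/32 and e_G = 17.5.
Then e_S = 26.375 − 0.25·17.5 = 22.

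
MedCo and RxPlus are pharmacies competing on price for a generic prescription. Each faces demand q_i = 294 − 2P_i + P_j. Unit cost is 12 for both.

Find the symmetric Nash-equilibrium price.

106

MedCo's profit: π = (P_{MedCo} − 12)(294 − 2P_{MedCo} + P_{RxPlus}).
∂π/∂P_{MedCo} = 318 − 4P_{MedCo} + P_{RxPlus} = 0 ⇒ P_{MedCo} = 79.5 + 0.25P_{RxPlus}.
By symmetry P_{RxPlus} = P_{MedCo}; substituting into the reaction function, 0.75P_{MedCo} = 79.5 and P_{MedCo} = 106.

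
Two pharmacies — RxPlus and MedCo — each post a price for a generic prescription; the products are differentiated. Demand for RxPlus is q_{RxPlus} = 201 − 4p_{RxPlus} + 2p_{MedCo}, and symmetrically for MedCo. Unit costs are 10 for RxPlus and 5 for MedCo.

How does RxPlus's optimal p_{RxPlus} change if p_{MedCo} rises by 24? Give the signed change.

RxPlus's profit: π = (p_{RxPlus} − 10)(201 − 4p_{RxPlus} + 2p_{MedCo}).
∂π/∂p_{RxPlus} = 241 − 8p_{RxPlus} + 2p_{MedCo} = 0 ⇒ p_{RxPlus} = 30.125 + 0.25p_{MedCo}.
The reaction-function slope is 0.25, so a 24-unit rise in p_{MedCo} moves p_{RxPlus} by 0.25 × 24 = 6. RxPlus's best response rises — the actions are strategic complements.

6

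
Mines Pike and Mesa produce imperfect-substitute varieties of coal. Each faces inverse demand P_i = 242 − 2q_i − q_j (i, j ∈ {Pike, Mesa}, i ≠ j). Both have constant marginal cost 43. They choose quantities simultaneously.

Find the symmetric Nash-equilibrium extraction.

Mine Pike's profit: π = q_{Pike}(242 − 2q_{Pike} − q_{Mesa}) − 43q_{Pike}.
∂π/∂q_{Pike} = 199 − 4q_{Pike} − q_{Mesa} = 0 ⇒ q_{Pike} = 49.75 − 0.25q_{Mesa}.
Setting q_{Pike} = q_{Mesa} in the reaction function: q_{Pike} = 49.75 − 0.25q_{Pike}, so q_{Pike} = 49.75 / 1.25 = 39.8.

39.8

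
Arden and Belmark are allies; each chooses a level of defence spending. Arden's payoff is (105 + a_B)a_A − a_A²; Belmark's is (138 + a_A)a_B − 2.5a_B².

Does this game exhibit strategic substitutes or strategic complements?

strategic complements

Expanding Arden's payoff: 105a_A + a_Ba_A − a_A².
∂π/∂a_A = 105 + a_B − 2a_A = 0, so a_A = 52.5 + 0.5a_B.
The best-response slope da_A/da_B = 0.5 > 0: the reaction function is upward-sloping, so the choices are strategic complements.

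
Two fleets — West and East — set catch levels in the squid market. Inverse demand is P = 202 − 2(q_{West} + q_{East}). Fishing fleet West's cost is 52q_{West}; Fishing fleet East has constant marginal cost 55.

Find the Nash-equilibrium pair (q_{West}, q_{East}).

Fishing fleet West's profit: π = q_{West}(202 − 2(q_{West} + q_{East})) − 52q_{West}.
∂π/∂q_{West} = 150 − 4q_{West} − 2q_{East} = 0, so q_{West} = 37.5 − 0.5q_{East}.
By the same steps for East: q_{East} = 36.75 − 0.5q_{West}.
Substituting the second reaction function into the first: q_{West} = 37.5 − 0.5(36.75 − 0.5q_{West}), which gives 0.75q_{West} = 19.125 ⇒ q_{West} = 25.5.
Then q_{East} = 36.75 − 0.5·25.5 = 24.

25.5, 24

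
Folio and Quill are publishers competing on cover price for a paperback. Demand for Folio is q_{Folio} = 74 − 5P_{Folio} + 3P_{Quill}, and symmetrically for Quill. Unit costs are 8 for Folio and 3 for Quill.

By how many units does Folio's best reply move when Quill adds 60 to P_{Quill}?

Folio's profit: π = (P_{Folio} − 8)(74 − 5P_{Folio} + 3P_{Quill}).
∂π/∂P_{Folio} = 114 − 10P_{Folio} + 3P_{Quill} = 0 ⇒ P_{Folio} = 11.4 + 0.3P_{Quill}.
The reaction-function slope is 0.3, so a 60-unit rise in P_{Quill} moves P_{Folio} by 0.3 × 60 = 18. Folio's best response rises — the actions are strategic complements.

18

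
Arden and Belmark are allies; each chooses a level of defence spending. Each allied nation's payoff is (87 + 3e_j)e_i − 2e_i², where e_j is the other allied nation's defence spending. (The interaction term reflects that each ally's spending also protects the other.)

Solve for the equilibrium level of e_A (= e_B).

Arden's payoff is (87 + 3e_B)e_A − 2e_A².
∂π/∂e_A = 87 + 3e_B − 4e_A = 0, so e_A = 21.75 + 0.75e_B.
Setting e_A = e_B in the reaction function: e_A = 21.75 + 0.75e_A, so e_A = 21.75 / 0.25 = 87.

87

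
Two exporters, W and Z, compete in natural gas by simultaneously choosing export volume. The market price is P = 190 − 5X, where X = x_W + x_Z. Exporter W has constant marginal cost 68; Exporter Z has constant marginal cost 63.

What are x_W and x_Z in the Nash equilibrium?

7.8, 8.8

Exporter W's profit: π = x_W(190 − 5(x_W + x_Z)) − 68x_W.
∂π/∂x_W = 122 − 10x_W − 5x_Z = 0, so x_W = 12.2 − 0.5x_Z.
By the same steps for Z: x_Z = 12.7 − 0.5x_W.
Plugging x_Z into W's best response: x_W = 12.2 − 0.5(12.7 − 0.5x_W) ⇒ 0.75x_W = 5.85, so x_W = 7.8.
Then x_Z = 12.7 − 0.5·7.8 = 8.8.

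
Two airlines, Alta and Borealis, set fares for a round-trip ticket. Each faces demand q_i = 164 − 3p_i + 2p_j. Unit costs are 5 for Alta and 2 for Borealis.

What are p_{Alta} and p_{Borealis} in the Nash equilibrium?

Alta's profit: π = (p_{Alta} − 5)(164 − 3p_{Alta} + 2p_{Borealis}).
∂π/∂p_{Alta} = 179 − 6p_{Alta} + 2p_{Borealis} = 0 ⇒ p_{Alta} = 179/6 + (1/3)p_{Borealis}.
Similarly p_{Borealis} = 85/3 + (1/3)p_{Alta}.
Solving the two reaction functions simultaneously: (1 − (1/3)(1/3))p_{Alta} = 179/6 + (1/3)·(85/3), so (8/9)p_{Alta} = 707/18 and p_{Alta} = 44.1875.
Then p_{Borealis} = 85/3 + (1/3)·44.1875 = 43.0625.

44.1875, 43.0625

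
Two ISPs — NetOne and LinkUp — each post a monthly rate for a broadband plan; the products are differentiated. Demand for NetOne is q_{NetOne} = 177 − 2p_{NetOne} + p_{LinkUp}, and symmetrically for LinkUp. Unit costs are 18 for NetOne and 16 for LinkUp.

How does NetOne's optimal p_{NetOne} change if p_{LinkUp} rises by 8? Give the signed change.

2

NetOne's profit: π = (p_{NetOne} − 18)(177 − 2p_{NetOne} + p_{LinkUp}).
∂π/∂p_{NetOne} = 213 − 4p_{NetOne} + p_{LinkUp} = 0 ⇒ p_{NetOne} = 53.25 + 0.25p_{LinkUp}.
The reaction-function slope is 0.25, so an 8-unit rise in p_{LinkUp} moves p_{NetOne} by 0.25 × 8 = 2. NetOne's best response rises — the actions are strategic complements.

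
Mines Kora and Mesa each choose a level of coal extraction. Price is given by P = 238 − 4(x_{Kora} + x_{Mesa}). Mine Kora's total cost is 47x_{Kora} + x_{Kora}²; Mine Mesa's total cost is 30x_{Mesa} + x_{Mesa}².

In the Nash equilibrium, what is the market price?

124

Mine Kora's profit: π = x_{Kora}(238 − 4(x_{Kora} + x_{Mesa})) − 47x_{Kora} − x_{Kora}².
∂π/∂x_{Kora} = 191 − 10x_{Kora} − 4x_{Mesa} = 0, so x_{Kora} = 19.1 − 0.4x_{Mesa}.
By the same steps for Mesa: x_{Mesa} = 20.8 − 0.4x_{Kora}.
Plugging x_{Mesa} into Kora's best response: x_{Kora} = 19.1 − 0.4(20.8 − 0.4x_{Kora}) ⇒ 0.84x_{Kora} = 10.78, so x_{Kora} = 77/6.
Then x_{Mesa} = 20.8 − 0.4·(77/6) = 47/3.
Equilibrium price: P = 238 − 4·28.5 = 124.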